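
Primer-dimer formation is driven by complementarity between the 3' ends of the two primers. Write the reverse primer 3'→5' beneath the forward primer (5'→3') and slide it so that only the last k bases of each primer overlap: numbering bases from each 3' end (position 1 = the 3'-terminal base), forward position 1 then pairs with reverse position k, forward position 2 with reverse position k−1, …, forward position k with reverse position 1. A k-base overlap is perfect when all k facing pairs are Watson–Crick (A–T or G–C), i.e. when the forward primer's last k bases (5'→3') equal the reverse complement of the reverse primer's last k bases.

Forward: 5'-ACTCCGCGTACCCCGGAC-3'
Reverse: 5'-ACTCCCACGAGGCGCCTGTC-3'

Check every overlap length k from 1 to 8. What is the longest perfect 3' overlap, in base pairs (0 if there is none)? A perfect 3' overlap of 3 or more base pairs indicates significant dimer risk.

Last 8 bases (5'→3') — forward …CCCCGGAC, reverse …CGCCTGTC.
Reverse complement of the reverse primer's last 8 bases: GACAGGCG; its first k bases are the reverse complement of the reverse primer's last k bases, so a perfect k-base overlap needs the forward primer's last k bases to equal them.
Comparing (forward last k vs required): k=1: C vs G ✗; k=2: AC vs GA ✗; k=3: GAC vs GAC ✓; k=4: GGAC vs GACA ✗; k=5: CGGAC vs GACAG ✗; k=6: CCGGAC vs GACAGG ✗; k=7: CCCGGAC vs GACAGGC ✗; k=8: CCCCGGAC vs GACAGGCG ✗.
Only k = 3 is perfect, so the longest perfect 3' overlap is 3.

Longest perfect overlap: 3 complementary base pairs; significant dimer risk (threshold 3).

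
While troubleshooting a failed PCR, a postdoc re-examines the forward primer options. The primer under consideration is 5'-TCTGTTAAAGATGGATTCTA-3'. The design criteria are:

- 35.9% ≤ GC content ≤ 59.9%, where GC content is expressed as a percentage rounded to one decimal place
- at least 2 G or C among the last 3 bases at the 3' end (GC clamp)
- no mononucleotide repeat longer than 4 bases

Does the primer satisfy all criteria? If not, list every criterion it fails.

Fails: GC content, GC clamp.

Base counts: A=6, T=8, G=4, C=2 (length 20).
GC content: GC 6/20 = 30.0%, outside 35.9–59.9% ✗
GC clamp: 3' end CTA has 1 G/C, need ≥2 ✗
homopolymer run: longest run = 3 ✓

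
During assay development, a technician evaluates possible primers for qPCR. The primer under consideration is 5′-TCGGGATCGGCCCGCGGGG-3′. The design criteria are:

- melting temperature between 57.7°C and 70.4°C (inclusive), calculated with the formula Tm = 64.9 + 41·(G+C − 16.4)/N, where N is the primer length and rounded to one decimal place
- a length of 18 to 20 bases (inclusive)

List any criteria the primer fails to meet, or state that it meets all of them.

Base counts: A=1, T=2, G=10, C=6 (length 19).
Tm: Tm = 64.9 + 41·(16 − 16.4)/19 = 64.0°C ✓
length: length 19 ✓

Meets all criteria.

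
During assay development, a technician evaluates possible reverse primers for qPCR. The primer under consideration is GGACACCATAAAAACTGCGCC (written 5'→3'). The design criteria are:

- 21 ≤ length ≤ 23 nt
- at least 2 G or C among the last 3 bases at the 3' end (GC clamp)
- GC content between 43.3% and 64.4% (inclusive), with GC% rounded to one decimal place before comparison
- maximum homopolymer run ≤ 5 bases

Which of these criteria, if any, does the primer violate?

Meets all criteria.

Base counts: A=8, T=2, G=4, C=7 (length 21).
length: length 21 ✓
GC clamp: 3' end GCC has 3 G/C ✓
GC content: GC 11/21 = 52.4% ✓
homopolymer run: longest run = 5 ✓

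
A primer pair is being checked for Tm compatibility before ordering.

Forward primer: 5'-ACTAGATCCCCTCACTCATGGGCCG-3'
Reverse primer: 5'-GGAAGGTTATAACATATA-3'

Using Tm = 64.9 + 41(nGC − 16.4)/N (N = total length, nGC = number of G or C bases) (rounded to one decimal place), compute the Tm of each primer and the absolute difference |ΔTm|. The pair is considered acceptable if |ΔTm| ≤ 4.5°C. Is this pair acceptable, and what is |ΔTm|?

|ΔTm| = 23.7°C; the pair is not acceptable.

Forward: G+C = 15, N = 25 → Tm = 64.9 + 41·(15 − 16.4)/25 = 62.6°C.
Reverse: G+C = 5, N = 18 → Tm = 64.9 + 41·(5 − 16.4)/18 = 38.9°C.
|ΔTm| = |62.6 − 38.9| = 23.7°C, > 4.5°C.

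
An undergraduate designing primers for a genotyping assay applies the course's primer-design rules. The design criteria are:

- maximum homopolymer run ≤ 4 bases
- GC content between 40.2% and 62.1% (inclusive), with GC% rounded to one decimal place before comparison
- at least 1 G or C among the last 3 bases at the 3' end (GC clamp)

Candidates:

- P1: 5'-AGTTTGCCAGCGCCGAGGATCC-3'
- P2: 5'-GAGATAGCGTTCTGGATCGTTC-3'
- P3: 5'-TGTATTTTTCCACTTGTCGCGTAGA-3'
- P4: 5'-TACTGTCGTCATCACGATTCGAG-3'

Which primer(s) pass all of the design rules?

P2 and P4.

P1 (22 nt, A=4 T=4 G=7 C=7): longest run = 3 ✓; GC 14/22 = 63.6%, outside 40.2–62.1% ✗; 3' end TCC has 2 G/C ✓ — fails.
P2 (22 nt, A=4 T=7 G=7 C=4): longest run = 2 ✓; GC 11/22 = 50.0% ✓; 3' end TTC has 1 G/C ✓ — passes.
P3 (25 nt, A=4 T=11 G=5 C=5): longest run = 5, exceeds 4 ✗; GC 10/25 = 40.0%, outside 40.2–62.1% ✗; 3' end AGA has 1 G/C ✓ — fails.
P4 (23 nt, A=5 T=7 G=5 C=6): longest run = 2 ✓; GC 11/23 = 47.8% ✓; 3' end GAG has 2 G/C ✓ — passes.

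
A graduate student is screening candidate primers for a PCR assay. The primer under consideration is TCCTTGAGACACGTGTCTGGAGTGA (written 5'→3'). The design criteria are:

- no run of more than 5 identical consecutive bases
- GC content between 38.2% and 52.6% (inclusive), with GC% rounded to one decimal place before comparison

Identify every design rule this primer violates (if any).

Base counts: A=5, T=7, G=8, C=5 (length 25).
homopolymer run: longest run = 2 ✓
GC content: GC 13/25 = 52.0% ✓

Meets all criteria.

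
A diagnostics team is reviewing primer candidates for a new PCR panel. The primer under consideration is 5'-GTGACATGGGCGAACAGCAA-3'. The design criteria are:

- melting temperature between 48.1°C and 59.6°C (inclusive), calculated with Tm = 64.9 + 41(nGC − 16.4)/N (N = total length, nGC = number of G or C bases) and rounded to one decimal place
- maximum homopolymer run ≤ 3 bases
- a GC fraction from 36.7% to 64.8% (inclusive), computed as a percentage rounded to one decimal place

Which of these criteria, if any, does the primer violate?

Meets all criteria.

Base counts: A=7, T=2, G=7, C=4 (length 20).
Tm: Tm = 64.9 + 41·(11 − 16.4)/20 = 53.8°C ✓
homopolymer run: longest run = 3 ✓
GC content: GC 11/20 = 55.0% ✓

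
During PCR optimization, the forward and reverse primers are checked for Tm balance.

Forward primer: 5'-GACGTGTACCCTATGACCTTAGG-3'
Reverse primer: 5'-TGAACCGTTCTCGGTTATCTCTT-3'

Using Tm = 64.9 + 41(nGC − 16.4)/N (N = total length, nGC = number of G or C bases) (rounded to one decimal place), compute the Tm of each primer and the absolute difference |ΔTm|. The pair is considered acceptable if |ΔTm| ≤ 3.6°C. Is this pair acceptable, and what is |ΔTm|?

Forward: G+C = 12, N = 23 → Tm = 64.9 + 41·(12 − 16.4)/23 = 57.1°C.
Reverse: G+C = 10, N = 23 → Tm = 64.9 + 41·(10 − 16.4)/23 = 53.5°C.
|ΔTm| = |57.1 − 53.5| = 3.6°C, ≤ 3.6°C.

|ΔTm| = 3.6°C; the pair is acceptable.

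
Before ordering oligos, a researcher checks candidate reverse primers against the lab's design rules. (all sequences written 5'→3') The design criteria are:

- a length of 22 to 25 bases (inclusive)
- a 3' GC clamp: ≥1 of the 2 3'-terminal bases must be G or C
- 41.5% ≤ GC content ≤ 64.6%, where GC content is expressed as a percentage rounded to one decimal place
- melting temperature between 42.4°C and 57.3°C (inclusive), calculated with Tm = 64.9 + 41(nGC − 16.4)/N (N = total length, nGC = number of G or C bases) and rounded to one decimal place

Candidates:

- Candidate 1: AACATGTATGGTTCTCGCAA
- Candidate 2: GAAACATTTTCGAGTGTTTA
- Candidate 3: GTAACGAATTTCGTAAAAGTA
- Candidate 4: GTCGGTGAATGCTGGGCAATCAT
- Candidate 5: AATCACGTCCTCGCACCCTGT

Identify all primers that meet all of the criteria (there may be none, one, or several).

Candidate 1 (20 nt, A=6 T=6 G=4 C=4): length 20, outside 22–25 ✗; 3' end AA has 0 G/C, need ≥1 ✗; GC 8/20 = 40.0%, outside 41.5–64.6% ✗; Tm = 64.9 + 41·(8 − 16.4)/20 = 47.7°C ✓ — fails.
Candidate 2 (20 nt, A=6 T=8 G=4 C=2): length 20, outside 22–25 ✗; 3' end TA has 0 G/C, need ≥1 ✗; GC 6/20 = 30.0%, outside 41.5–64.6% ✗; Tm = 64.9 + 41·(6 − 16.4)/20 = 43.6°C ✓ — fails.
Candidate 3 (21 nt, A=9 T=6 G=4 C=2): length 21, outside 22–25 ✗; 3' end TA has 0 G/C, need ≥1 ✗; GC 6/21 = 28.6%, outside 41.5–64.6% ✗; Tm = 64.9 + 41·(6 − 16.4)/21 = 44.6°C ✓ — fails.
Candidate 4 (23 nt, A=5 T=6 G=8 C=4): length 23 ✓; 3' end AT has 0 G/C, need ≥1 ✗; GC 12/23 = 52.2% ✓; Tm = 64.9 + 41·(12 − 16.4)/23 = 57.1°C ✓ — fails.
Candidate 5 (21 nt, A=4 T=5 G=3 C=9): length 21, outside 22–25 ✗; 3' end GT has 1 G/C ✓; GC 12/21 = 57.1% ✓; Tm = 64.9 + 41·(12 − 16.4)/21 = 56.3°C ✓ — fails.

None of the candidates satisfy all criteria.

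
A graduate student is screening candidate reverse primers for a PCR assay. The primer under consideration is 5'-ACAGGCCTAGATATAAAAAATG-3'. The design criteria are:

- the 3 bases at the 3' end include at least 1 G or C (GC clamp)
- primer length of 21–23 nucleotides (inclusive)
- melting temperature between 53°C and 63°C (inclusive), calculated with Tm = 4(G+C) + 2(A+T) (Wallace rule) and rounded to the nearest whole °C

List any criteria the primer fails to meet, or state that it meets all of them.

Meets all criteria.

Base counts: A=11, T=4, G=4, C=3 (length 22).
GC clamp: 3' end ATG has 1 G/C ✓
length: length 22 ✓
Tm: Tm = 2·15 + 4·7 = 58°C ✓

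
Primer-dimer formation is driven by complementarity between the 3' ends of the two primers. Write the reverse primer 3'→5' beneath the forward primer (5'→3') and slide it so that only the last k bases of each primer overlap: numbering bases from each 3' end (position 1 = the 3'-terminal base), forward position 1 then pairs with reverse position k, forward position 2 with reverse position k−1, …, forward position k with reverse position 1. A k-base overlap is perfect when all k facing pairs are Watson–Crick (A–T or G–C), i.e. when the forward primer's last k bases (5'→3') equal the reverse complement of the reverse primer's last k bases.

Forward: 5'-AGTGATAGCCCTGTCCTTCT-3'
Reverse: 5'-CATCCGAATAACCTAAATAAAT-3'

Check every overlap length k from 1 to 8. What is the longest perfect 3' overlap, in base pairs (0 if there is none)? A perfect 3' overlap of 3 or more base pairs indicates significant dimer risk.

Longest perfect overlap: 0 complementary base pairs; below the dimer-risk threshold (threshold 3).

Last 8 bases (5'→3') — forward …GTCCTTCT, reverse …AAATAAAT.
Reverse complement of the reverse primer's last 8 bases: ATTTATTT; its first k bases are the reverse complement of the reverse primer's last k bases, so a perfect k-base overlap needs the forward primer's last k bases to equal them.
Comparing (forward last k vs required): k=1: T vs A ✗; k=2: CT vs AT ✗; k=3: TCT vs ATT ✗; k=4: TTCT vs ATTT ✗; k=5: CTTCT vs ATTTA ✗; k=6: CCTTCT vs ATTTAT ✗; k=7: TCCTTCT vs ATTTATT ✗; k=8: GTCCTTCT vs ATTTATTT ✗.
No overlap length from 1 to 8 is perfect, so the longest perfect 3' overlap is 0.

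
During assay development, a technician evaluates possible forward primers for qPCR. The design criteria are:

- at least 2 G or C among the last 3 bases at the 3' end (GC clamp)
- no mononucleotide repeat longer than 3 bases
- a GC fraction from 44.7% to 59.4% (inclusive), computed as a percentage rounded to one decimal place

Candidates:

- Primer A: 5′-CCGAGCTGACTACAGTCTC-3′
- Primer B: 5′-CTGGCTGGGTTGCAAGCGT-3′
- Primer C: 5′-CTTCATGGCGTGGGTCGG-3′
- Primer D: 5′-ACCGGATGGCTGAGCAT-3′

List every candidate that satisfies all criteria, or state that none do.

Primer A (19 nt, A=4 T=4 G=4 C=7): 3' end CTC has 2 G/C ✓; longest run = 2 ✓; GC 11/19 = 57.9% ✓ — passes.
Primer B (19 nt, A=2 T=5 G=8 C=4): 3' end CGT has 2 G/C ✓; longest run = 3 ✓; GC 12/19 = 63.2%, outside 44.7–59.4% ✗ — fails.
Primer C (18 nt, A=1 T=5 G=8 C=4): 3' end CGG has 3 G/C ✓; longest run = 3 ✓; GC 12/18 = 66.7%, outside 44.7–59.4% ✗ — fails.
Primer D (17 nt, A=4 T=3 G=6 C=4): 3' end CAT has 1 G/C, need ≥2 ✗; longest run = 2 ✓; GC 10/17 = 58.8% ✓ — fails.

Primer A only.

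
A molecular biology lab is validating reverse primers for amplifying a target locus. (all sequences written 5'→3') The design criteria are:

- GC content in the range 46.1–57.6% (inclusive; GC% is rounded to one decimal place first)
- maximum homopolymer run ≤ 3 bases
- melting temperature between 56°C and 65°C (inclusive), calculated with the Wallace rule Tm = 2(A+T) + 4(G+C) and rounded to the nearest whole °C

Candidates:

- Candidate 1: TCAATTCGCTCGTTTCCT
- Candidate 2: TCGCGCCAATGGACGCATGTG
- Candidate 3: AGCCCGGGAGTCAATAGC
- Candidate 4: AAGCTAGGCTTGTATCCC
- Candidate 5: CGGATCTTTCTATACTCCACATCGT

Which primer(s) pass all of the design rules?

None of the candidates satisfy all criteria.

Candidate 1 (18 nt, A=2 T=8 G=2 C=6): GC 8/18 = 44.4%, outside 46.1–57.6% ✗; longest run = 3 ✓; Tm = 2·10 + 4·8 = 52°C, outside 56–65°C ✗ — fails.
Candidate 2 (21 nt, A=4 T=4 G=7 C=6): GC 13/21 = 61.9%, outside 46.1–57.6% ✗; longest run = 2 ✓; Tm = 2·8 + 4·13 = 68°C, outside 56–65°C ✗ — fails.
Candidate 3 (18 nt, A=5 T=2 G=6 C=5): GC 11/18 = 61.1%, outside 46.1–57.6% ✗; longest run = 3 ✓; Tm = 2·7 + 4·11 = 58°C ✓ — fails.
Candidate 4 (18 nt, A=4 T=5 G=4 C=5): GC 9/18 = 50.0% ✓; longest run = 3 ✓; Tm = 2·9 + 4·9 = 54°C, outside 56–65°C ✗ — fails.
Candidate 5 (25 nt, A=5 T=9 G=3 C=8): GC 11/25 = 44.0%, outside 46.1–57.6% ✗; longest run = 3 ✓; Tm = 2·14 + 4·11 = 72°C, outside 56–65°C ✗ — fails.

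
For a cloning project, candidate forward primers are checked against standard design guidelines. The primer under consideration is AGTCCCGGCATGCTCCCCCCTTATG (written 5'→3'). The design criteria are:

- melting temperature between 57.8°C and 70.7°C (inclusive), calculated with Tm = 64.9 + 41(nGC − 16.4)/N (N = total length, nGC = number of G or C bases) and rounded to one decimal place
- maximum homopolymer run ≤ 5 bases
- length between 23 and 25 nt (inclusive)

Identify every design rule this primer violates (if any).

Fails: homopolymer run.

Base counts: A=3, T=6, G=5, C=11 (length 25).
Tm: Tm = 64.9 + 41·(16 − 16.4)/25 = 64.2°C ✓
homopolymer run: longest run = 6, exceeds 5 ✗
length: length 25 ✓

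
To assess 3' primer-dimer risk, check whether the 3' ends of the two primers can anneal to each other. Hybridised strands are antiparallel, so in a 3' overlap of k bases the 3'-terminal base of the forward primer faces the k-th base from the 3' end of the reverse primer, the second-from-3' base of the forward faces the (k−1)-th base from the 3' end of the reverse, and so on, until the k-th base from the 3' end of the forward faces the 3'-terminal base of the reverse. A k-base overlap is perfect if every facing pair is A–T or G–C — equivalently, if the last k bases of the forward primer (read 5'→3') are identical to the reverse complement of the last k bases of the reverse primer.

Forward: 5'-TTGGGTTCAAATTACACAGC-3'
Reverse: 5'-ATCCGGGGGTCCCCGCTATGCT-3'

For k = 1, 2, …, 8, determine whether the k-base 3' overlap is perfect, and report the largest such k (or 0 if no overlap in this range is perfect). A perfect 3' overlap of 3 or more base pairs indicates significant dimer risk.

Last 8 bases (5'→3') — forward …TACACAGC, reverse …GCTATGCT.
Reverse complement of the reverse primer's last 8 bases: AGCATAGC; its first k bases are the reverse complement of the reverse primer's last k bases, so a perfect k-base overlap needs the forward primer's last k bases to equal them.
Comparing (forward last k vs required): k=1: C vs A ✗; k=2: GC vs AG ✗; k=3: AGC vs AGC ✓; k=4: CAGC vs AGCA ✗; k=5: ACAGC vs AGCAT ✗; k=6: CACAGC vs AGCATA ✗; k=7: ACACAGC vs AGCATAG ✗; k=8: TACACAGC vs AGCATAGC ✗.
Only k = 3 is perfect, so the longest perfect 3' overlap is 3.

Longest perfect overlap: 3 complementary base pairs; significant dimer risk (threshold 3).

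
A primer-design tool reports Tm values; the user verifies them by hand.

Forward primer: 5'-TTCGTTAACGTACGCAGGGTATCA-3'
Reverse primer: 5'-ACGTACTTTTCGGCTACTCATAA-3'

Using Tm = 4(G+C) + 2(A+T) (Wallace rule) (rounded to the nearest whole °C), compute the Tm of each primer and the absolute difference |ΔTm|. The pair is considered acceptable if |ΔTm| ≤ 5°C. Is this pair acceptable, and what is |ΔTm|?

|ΔTm| = 6°C; the pair is not acceptable.

Forward: A=6 T=7 G=6 C=5 → Tm = 2·13 + 4·11 = 70°C.
Reverse: A=6 T=8 G=3 C=6 → Tm = 2·14 + 4·9 = 64°C.
|ΔTm| = |70 − 64| = 6°C, > 5°C.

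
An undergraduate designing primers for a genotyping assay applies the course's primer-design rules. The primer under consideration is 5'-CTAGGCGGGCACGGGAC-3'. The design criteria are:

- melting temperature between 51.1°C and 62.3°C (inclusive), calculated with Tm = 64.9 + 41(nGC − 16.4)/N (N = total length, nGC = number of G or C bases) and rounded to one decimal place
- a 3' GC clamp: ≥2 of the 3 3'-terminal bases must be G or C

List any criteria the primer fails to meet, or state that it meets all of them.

Meets all criteria.

Base counts: A=3, T=1, G=8, C=5 (length 17).
Tm: Tm = 64.9 + 41·(13 − 16.4)/17 = 56.7°C ✓
GC clamp: 3' end GAC has 2 G/C ✓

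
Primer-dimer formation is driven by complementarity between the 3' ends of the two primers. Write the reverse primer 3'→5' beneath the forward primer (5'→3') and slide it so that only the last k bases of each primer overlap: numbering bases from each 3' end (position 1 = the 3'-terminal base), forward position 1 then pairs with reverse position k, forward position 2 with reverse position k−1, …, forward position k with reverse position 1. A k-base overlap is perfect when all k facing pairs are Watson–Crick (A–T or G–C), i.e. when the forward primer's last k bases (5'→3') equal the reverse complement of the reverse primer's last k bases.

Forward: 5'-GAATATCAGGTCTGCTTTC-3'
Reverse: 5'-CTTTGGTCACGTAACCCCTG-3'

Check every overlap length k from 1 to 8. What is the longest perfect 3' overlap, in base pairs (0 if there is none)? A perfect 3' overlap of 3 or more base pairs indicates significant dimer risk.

Last 8 bases (5'→3') — forward …CTGCTTTC, reverse …AACCCCTG.
Reverse complement of the reverse primer's last 8 bases: CAGGGGTT; its first k bases are the reverse complement of the reverse primer's last k bases, so a perfect k-base overlap needs the forward primer's last k bases to equal them.
Comparing (forward last k vs required): k=1: C vs C ✓; k=2: TC vs CA ✗; k=3: TTC vs CAG ✗; k=4: TTTC vs CAGG ✗; k=5: CTTTC vs CAGGG ✗; k=6: GCTTTC vs CAGGGG ✗; k=7: TGCTTTC vs CAGGGGT ✗; k=8: CTGCTTTC vs CAGGGGTT ✗.
Only k = 1 is perfect, so the longest perfect 3' overlap is 1.

Longest perfect overlap: 1 complementary base pair; below the dimer-risk threshold (threshold 3).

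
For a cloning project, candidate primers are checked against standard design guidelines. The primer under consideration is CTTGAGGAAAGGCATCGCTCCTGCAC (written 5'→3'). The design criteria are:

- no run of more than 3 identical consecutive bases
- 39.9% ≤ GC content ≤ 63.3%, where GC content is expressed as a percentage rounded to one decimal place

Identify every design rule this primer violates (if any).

Meets all criteria.

Base counts: A=6, T=5, G=7, C=8 (length 26).
homopolymer run: longest run = 3 ✓
GC content: GC 15/26 = 57.7% ✓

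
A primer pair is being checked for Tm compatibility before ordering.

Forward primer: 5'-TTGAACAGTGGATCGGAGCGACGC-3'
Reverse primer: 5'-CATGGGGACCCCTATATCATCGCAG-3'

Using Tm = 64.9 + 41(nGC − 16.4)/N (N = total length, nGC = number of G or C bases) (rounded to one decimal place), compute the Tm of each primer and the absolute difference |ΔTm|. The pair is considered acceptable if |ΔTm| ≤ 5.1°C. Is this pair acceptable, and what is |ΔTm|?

|ΔTm| = 0.2°C; the pair is acceptable.

Forward: G+C = 14, N = 24 → Tm = 64.9 + 41·(14 − 16.4)/24 = 60.8°C.
Reverse: G+C = 14, N = 25 → Tm = 64.9 + 41·(14 − 16.4)/25 = 61.0°C.
|ΔTm| = |60.8 − 61.0| = 0.2°C, ≤ 5.1°C.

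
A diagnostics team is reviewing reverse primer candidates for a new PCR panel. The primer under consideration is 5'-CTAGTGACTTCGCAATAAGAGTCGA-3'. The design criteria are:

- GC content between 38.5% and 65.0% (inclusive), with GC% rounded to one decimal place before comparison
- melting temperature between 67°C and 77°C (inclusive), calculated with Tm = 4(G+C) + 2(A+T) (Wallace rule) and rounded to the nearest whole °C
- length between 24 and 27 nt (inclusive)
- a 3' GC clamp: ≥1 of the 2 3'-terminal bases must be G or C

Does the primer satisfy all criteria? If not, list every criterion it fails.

Base counts: A=8, T=6, G=6, C=5 (length 25).
GC content: GC 11/25 = 44.0% ✓
Tm: Tm = 2·14 + 4·11 = 72°C ✓
length: length 25 ✓
GC clamp: 3' end GA has 1 G/C ✓

Meets all criteria.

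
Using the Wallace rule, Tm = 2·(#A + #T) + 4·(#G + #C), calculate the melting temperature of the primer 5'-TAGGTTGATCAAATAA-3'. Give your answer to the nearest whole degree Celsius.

Base counts: A=7, T=5, G=3, C=1 (length 16).
Tm = 2·(7+5) + 4·(3+1) = 2·12 + 4·4 = 24 + 16 = 40°C.

40°C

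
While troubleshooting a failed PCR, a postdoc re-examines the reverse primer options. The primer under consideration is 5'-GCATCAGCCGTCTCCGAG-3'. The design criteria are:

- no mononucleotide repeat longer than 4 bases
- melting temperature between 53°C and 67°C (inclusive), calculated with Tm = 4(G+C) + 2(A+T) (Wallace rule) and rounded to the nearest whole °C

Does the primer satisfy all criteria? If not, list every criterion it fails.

Meets all criteria.

Base counts: A=3, T=3, G=5, C=7 (length 18).
homopolymer run: longest run = 2 ✓
Tm: Tm = 2·6 + 4·12 = 60°C ✓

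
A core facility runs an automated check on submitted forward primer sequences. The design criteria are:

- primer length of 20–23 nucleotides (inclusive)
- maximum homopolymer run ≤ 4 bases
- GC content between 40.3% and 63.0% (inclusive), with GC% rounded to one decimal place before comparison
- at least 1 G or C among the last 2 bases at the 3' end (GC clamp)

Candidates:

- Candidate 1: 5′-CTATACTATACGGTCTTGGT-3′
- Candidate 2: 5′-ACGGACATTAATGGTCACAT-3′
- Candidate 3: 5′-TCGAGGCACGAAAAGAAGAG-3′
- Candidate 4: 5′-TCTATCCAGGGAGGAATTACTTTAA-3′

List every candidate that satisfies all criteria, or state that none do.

Candidate 3 only.

Candidate 1 (20 nt, A=4 T=8 G=4 C=4): length 20 ✓; longest run = 2 ✓; GC 8/20 = 40.0%, outside 40.3–63.0% ✗; 3' end GT has 1 G/C ✓ — fails.
Candidate 2 (20 nt, A=7 T=5 G=4 C=4): length 20 ✓; longest run = 2 ✓; GC 8/20 = 40.0%, outside 40.3–63.0% ✗; 3' end AT has 0 G/C, need ≥1 ✗ — fails.
Candidate 3 (20 nt, A=9 T=1 G=7 C=3): length 20 ✓; longest run = 4 ✓; GC 10/20 = 50.0% ✓; 3' end AG has 1 G/C ✓ — passes.
Candidate 4 (25 nt, A=8 T=8 G=5 C=4): length 25, outside 20–23 ✗; longest run = 3 ✓; GC 9/25 = 36.0%, outside 40.3–63.0% ✗; 3' end AA has 0 G/C, need ≥1 ✗ — fails.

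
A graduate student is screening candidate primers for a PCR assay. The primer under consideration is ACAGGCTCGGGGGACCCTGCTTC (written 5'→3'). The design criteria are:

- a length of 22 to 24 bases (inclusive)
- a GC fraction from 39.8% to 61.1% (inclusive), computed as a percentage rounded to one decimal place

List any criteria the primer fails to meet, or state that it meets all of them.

Base counts: A=3, T=4, G=8, C=8 (length 23).
length: length 23 ✓
GC content: GC 16/23 = 69.6%, outside 39.8–61.1% ✗

Fails: GC content.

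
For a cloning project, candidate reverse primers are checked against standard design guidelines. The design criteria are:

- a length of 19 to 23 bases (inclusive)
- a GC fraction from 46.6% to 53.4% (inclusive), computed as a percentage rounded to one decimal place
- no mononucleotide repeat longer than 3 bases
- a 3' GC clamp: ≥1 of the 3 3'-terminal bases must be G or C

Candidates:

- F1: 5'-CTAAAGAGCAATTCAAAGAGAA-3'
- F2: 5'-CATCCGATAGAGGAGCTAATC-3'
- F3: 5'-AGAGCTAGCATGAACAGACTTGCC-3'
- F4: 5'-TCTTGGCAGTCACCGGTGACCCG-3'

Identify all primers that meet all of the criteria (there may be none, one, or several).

F2 only.

F1 (22 nt, A=12 T=3 G=4 C=3): length 22 ✓; GC 7/22 = 31.8%, outside 46.6–53.4% ✗; longest run = 3 ✓; 3' end GAA has 1 G/C ✓ — fails.
F2 (21 nt, A=7 T=4 G=5 C=5): length 21 ✓; GC 10/21 = 47.6% ✓; longest run = 2 ✓; 3' end ATC has 1 G/C ✓ — passes.
F3 (24 nt, A=8 T=4 G=6 C=6): length 24, outside 19–23 ✗; GC 12/24 = 50.0% ✓; longest run = 2 ✓; 3' end GCC has 3 G/C ✓ — fails.
F4 (23 nt, A=3 T=5 G=7 C=8): length 23 ✓; GC 15/23 = 65.2%, outside 46.6–53.4% ✗; longest run = 3 ✓; 3' end CCG has 3 G/C ✓ — fails.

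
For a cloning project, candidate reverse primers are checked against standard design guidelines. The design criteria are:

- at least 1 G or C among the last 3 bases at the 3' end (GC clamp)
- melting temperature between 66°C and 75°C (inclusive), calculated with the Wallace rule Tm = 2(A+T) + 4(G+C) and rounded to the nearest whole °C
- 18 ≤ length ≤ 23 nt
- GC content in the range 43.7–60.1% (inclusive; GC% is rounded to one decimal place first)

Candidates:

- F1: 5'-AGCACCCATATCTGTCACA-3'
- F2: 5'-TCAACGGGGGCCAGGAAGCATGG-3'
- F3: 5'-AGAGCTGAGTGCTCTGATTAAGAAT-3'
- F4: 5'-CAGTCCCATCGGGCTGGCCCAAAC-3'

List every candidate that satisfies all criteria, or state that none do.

None of the candidates satisfy all criteria.

F1 (19 nt, A=6 T=4 G=2 C=7): 3' end ACA has 1 G/C ✓; Tm = 2·10 + 4·9 = 56°C, outside 66–75°C ✗; length 19 ✓; GC 9/19 = 47.4% ✓ — fails.
F2 (23 nt, A=6 T=2 G=10 C=5): 3' end TGG has 2 G/C ✓; Tm = 2·8 + 4·15 = 76°C, outside 66–75°C ✗; length 23 ✓; GC 15/23 = 65.2%, outside 43.7–60.1% ✗ — fails.
F3 (25 nt, A=8 T=7 G=7 C=3): 3' end AAT has 0 G/C, need ≥1 ✗; Tm = 2·15 + 4·10 = 70°C ✓; length 25, outside 18–23 ✗; GC 10/25 = 40.0%, outside 43.7–60.1% ✗ — fails.
F4 (24 nt, A=5 T=3 G=6 C=10): 3' end AAC has 1 G/C ✓; Tm = 2·8 + 4·16 = 80°C, outside 66–75°C ✗; length 24, outside 18–23 ✗; GC 16/24 = 66.7%, outside 43.7–60.1% ✗ — fails.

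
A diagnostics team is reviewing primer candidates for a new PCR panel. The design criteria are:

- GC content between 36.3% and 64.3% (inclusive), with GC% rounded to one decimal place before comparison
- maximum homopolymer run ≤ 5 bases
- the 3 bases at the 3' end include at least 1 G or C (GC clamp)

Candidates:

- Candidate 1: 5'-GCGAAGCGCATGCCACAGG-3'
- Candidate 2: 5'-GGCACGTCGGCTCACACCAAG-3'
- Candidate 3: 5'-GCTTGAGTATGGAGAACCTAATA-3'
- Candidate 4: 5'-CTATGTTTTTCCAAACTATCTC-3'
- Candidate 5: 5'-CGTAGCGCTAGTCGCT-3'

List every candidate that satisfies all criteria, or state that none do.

Candidate 1 (19 nt, A=5 T=1 G=7 C=6): GC 13/19 = 68.4%, outside 36.3–64.3% ✗; longest run = 2 ✓; 3' end AGG has 2 G/C ✓ — fails.
Candidate 2 (21 nt, A=5 T=2 G=6 C=8): GC 14/21 = 66.7%, outside 36.3–64.3% ✗; longest run = 2 ✓; 3' end AAG has 1 G/C ✓ — fails.
Candidate 3 (23 nt, A=8 T=6 G=6 C=3): GC 9/23 = 39.1% ✓; longest run = 2 ✓; 3' end ATA has 0 G/C, need ≥1 ✗ — fails.
Candidate 4 (22 nt, A=5 T=10 G=1 C=6): GC 7/22 = 31.8%, outside 36.3–64.3% ✗; longest run = 5 ✓; 3' end CTC has 2 G/C ✓ — fails.
Candidate 5 (16 nt, A=2 T=4 G=5 C=5): GC 10/16 = 62.5% ✓; longest run = 1 ✓; 3' end GCT has 2 G/C ✓ — passes.

Candidate 5 only.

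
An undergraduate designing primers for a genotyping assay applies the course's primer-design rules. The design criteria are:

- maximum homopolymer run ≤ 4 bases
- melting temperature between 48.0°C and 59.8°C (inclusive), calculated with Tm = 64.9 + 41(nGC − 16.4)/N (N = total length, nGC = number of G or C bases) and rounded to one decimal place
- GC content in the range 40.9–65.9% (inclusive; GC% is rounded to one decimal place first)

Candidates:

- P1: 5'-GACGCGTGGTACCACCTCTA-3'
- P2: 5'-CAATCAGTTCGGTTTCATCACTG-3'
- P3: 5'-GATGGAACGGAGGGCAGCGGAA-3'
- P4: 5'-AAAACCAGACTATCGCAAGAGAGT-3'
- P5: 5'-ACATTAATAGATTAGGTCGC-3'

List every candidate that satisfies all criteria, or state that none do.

P1 (20 nt, A=4 T=4 G=5 C=7): longest run = 2 ✓; Tm = 64.9 + 41·(12 − 16.4)/20 = 55.9°C ✓; GC 12/20 = 60.0% ✓ — passes.
P2 (23 nt, A=5 T=8 G=4 C=6): longest run = 3 ✓; Tm = 64.9 + 41·(10 − 16.4)/23 = 53.5°C ✓; GC 10/23 = 43.5% ✓ — passes.
P3 (22 nt, A=7 T=1 G=11 C=3): longest run = 3 ✓; Tm = 64.9 + 41·(14 − 16.4)/22 = 60.4°C, outside 48.0–59.8°C ✗; GC 14/22 = 63.6% ✓ — fails.
P4 (24 nt, A=11 T=3 G=5 C=5): longest run = 4 ✓; Tm = 64.9 + 41·(10 − 16.4)/24 = 54.0°C ✓; GC 10/24 = 41.7% ✓ — passes.
P5 (20 nt, A=7 T=6 G=4 C=3): longest run = 2 ✓; Tm = 64.9 + 41·(7 − 16.4)/20 = 45.6°C, outside 48.0–59.8°C ✗; GC 7/20 = 35.0%, outside 40.9–65.9% ✗ — fails.

P1, P2 and P4.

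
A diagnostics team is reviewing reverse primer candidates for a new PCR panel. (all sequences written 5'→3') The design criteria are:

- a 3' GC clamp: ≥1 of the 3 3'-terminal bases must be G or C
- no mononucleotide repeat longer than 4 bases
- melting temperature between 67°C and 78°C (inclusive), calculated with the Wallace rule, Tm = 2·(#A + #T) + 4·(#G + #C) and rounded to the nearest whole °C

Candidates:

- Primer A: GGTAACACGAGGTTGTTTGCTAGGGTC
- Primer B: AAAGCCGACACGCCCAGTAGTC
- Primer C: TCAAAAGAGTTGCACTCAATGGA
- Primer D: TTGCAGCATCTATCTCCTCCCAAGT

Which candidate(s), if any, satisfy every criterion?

Primer A (27 nt, A=5 T=8 G=10 C=4): 3' end GTC has 2 G/C ✓; longest run = 3 ✓; Tm = 2·13 + 4·14 = 82°C, outside 67–78°C ✗ — fails.
Primer B (22 nt, A=7 T=2 G=5 C=8): 3' end GTC has 2 G/C ✓; longest run = 3 ✓; Tm = 2·9 + 4·13 = 70°C ✓ — passes.
Primer C (23 nt, A=9 T=5 G=5 C=4): 3' end GGA has 2 G/C ✓; longest run = 4 ✓; Tm = 2·14 + 4·9 = 64°C, outside 67–78°C ✗ — fails.
Primer D (25 nt, A=5 T=8 G=3 C=9): 3' end AGT has 1 G/C ✓; longest run = 3 ✓; Tm = 2·13 + 4·12 = 74°C ✓ — passes.

Primer B and Primer D.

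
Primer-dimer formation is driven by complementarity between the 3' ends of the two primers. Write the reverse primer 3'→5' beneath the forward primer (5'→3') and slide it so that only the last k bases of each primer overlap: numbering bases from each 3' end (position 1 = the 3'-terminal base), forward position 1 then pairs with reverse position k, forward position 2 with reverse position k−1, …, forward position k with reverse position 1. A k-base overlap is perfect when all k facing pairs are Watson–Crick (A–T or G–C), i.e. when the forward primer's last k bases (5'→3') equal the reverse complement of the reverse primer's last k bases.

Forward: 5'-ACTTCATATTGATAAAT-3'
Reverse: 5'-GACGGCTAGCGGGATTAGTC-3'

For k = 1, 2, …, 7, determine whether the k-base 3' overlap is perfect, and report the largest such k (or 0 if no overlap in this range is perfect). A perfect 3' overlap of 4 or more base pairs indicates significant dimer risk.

Last 7 bases (5'→3') — forward …GATAAAT, reverse …ATTAGTC.
Reverse complement of the reverse primer's last 7 bases: GACTAAT; its first k bases are the reverse complement of the reverse primer's last k bases, so a perfect k-base overlap needs the forward primer's last k bases to equal them.
Comparing (forward last k vs required): k=1: T vs G ✗; k=2: AT vs GA ✗; k=3: AAT vs GAC ✗; k=4: AAAT vs GACT ✗; k=5: TAAAT vs GACTA ✗; k=6: ATAAAT vs GACTAA ✗; k=7: GATAAAT vs GACTAAT ✗.
No overlap length from 1 to 7 is perfect, so the longest perfect 3' overlap is 0.

Longest perfect overlap: 0 complementary base pairs; below the dimer-risk threshold (threshold 4).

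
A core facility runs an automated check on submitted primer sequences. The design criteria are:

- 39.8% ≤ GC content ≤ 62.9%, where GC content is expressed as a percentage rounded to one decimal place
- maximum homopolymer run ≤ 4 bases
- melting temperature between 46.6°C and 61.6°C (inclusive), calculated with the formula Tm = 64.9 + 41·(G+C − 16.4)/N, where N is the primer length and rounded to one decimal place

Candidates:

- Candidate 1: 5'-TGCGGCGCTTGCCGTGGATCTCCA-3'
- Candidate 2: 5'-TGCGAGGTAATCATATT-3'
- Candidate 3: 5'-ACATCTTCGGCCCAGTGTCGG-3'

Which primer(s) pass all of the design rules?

Candidate 1 (24 nt, A=2 T=6 G=8 C=8): GC 16/24 = 66.7%, outside 39.8–62.9% ✗; longest run = 2 ✓; Tm = 64.9 + 41·(16 − 16.4)/24 = 64.2°C, outside 46.6–61.6°C ✗ — fails.
Candidate 2 (17 nt, A=5 T=6 G=4 C=2): GC 6/17 = 35.3%, outside 39.8–62.9% ✗; longest run = 2 ✓; Tm = 64.9 + 41·(6 − 16.4)/17 = 39.8°C, outside 46.6–61.6°C ✗ — fails.
Candidate 3 (21 nt, A=3 T=5 G=6 C=7): GC 13/21 = 61.9% ✓; longest run = 3 ✓; Tm = 64.9 + 41·(13 − 16.4)/21 = 58.3°C ✓ — passes.

Candidate 3 only.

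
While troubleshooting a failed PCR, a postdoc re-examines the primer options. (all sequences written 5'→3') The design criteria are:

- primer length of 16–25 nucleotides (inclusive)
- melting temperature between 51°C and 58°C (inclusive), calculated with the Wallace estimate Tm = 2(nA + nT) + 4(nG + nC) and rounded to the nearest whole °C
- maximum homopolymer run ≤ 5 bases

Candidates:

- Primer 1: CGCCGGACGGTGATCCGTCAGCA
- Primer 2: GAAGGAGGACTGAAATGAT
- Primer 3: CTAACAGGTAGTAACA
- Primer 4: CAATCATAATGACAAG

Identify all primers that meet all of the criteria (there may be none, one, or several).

Primer 1 (23 nt, A=4 T=3 G=8 C=8): length 23 ✓; Tm = 2·7 + 4·16 = 78°C, outside 51–58°C ✗; longest run = 2 ✓ — fails.
Primer 2 (19 nt, A=8 T=3 G=7 C=1): length 19 ✓; Tm = 2·11 + 4·8 = 54°C ✓; longest run = 3 ✓ — passes.
Primer 3 (16 nt, A=7 T=3 G=3 C=3): length 16 ✓; Tm = 2·10 + 4·6 = 44°C, outside 51–58°C ✗; longest run = 2 ✓ — fails.
Primer 4 (16 nt, A=8 T=3 G=2 C=3): length 16 ✓; Tm = 2·11 + 4·5 = 42°C, outside 51–58°C ✗; longest run = 2 ✓ — fails.

Primer 2 only.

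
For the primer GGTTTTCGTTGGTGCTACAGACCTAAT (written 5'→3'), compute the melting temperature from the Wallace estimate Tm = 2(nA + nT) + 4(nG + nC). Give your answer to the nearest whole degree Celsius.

78°C

Base counts: A=5, T=10, G=7, C=5 (length 27).
Tm = 2·(5+10) + 4·(7+5) = 2·15 + 4·12 = 30 + 48 = 78°C.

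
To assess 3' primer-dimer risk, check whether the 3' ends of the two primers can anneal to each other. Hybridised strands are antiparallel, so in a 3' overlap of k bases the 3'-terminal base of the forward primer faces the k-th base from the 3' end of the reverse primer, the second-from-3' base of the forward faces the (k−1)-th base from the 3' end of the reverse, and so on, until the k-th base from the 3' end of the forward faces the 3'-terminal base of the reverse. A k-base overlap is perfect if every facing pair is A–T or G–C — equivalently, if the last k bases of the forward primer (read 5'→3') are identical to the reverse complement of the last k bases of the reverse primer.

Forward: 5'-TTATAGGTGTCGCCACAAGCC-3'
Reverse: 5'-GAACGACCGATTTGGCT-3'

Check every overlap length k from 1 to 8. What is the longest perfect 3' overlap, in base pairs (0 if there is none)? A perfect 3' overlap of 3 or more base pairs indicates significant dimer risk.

Longest perfect overlap: 4 complementary base pairs; significant dimer risk (threshold 3).

Last 8 bases (5'→3') — forward …CACAAGCC, reverse …ATTTGGCT.
Reverse complement of the reverse primer's last 8 bases: AGCCAAAT; its first k bases are the reverse complement of the reverse primer's last k bases, so a perfect k-base overlap needs the forward primer's last k bases to equal them.
Comparing (forward last k vs required): k=1: C vs A ✗; k=2: CC vs AG ✗; k=3: GCC vs AGC ✗; k=4: AGCC vs AGCC ✓; k=5: AAGCC vs AGCCA ✗; k=6: CAAGCC vs AGCCAA ✗; k=7: ACAAGCC vs AGCCAAA ✗; k=8: CACAAGCC vs AGCCAAAT ✗.
Only k = 4 is perfect, so the longest perfect 3' overlap is 4.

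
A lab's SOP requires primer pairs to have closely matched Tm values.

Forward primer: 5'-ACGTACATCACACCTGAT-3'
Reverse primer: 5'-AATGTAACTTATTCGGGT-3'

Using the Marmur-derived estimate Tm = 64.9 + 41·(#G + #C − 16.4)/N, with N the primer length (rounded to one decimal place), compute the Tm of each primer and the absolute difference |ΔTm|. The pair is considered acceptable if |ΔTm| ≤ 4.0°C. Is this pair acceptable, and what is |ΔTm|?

|ΔTm| = 4.6°C; the pair is not acceptable.

Forward: G+C = 8, N = 18 → Tm = 64.9 + 41·(8 − 16.4)/18 = 45.8°C.
Reverse: G+C = 6, N = 18 → Tm = 64.9 + 41·(6 − 16.4)/18 = 41.2°C.
|ΔTm| = |45.8 − 41.2| = 4.6°C, > 4.0°C.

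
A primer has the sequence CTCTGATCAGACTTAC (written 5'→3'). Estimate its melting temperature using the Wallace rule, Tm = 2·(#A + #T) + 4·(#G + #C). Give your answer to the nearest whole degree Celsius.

Base counts: A=4, T=5, G=2, C=5 (length 16).
Tm = 2·(4+5) + 4·(2+5) = 2·9 + 4·7 = 18 + 28 = 46°C.

46°C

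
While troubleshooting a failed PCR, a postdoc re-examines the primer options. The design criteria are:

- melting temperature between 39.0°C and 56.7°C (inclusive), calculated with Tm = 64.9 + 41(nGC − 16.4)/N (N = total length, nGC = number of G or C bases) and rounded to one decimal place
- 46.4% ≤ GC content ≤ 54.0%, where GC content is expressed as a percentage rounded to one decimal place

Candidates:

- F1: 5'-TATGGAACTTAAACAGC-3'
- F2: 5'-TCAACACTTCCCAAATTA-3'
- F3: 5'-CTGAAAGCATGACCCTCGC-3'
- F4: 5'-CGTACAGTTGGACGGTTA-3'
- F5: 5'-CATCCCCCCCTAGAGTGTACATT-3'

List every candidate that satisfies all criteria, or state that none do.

F1 (17 nt, A=7 T=4 G=3 C=3): Tm = 64.9 + 41·(6 − 16.4)/17 = 39.8°C ✓; GC 6/17 = 35.3%, outside 46.4–54.0% ✗ — fails.
F2 (18 nt, A=7 T=5 G=0 C=6): Tm = 64.9 + 41·(6 − 16.4)/18 = 41.2°C ✓; GC 6/18 = 33.3%, outside 46.4–54.0% ✗ — fails.
F3 (19 nt, A=5 T=3 G=4 C=7): Tm = 64.9 + 41·(11 − 16.4)/19 = 53.2°C ✓; GC 11/19 = 57.9%, outside 46.4–54.0% ✗ — fails.
F4 (18 nt, A=4 T=5 G=6 C=3): Tm = 64.9 + 41·(9 − 16.4)/18 = 48.0°C ✓; GC 9/18 = 50.0% ✓ — passes.
F5 (23 nt, A=5 T=6 G=3 C=9): Tm = 64.9 + 41·(12 − 16.4)/23 = 57.1°C, outside 39.0–56.7°C ✗; GC 12/23 = 52.2% ✓ — fails.

F4 only.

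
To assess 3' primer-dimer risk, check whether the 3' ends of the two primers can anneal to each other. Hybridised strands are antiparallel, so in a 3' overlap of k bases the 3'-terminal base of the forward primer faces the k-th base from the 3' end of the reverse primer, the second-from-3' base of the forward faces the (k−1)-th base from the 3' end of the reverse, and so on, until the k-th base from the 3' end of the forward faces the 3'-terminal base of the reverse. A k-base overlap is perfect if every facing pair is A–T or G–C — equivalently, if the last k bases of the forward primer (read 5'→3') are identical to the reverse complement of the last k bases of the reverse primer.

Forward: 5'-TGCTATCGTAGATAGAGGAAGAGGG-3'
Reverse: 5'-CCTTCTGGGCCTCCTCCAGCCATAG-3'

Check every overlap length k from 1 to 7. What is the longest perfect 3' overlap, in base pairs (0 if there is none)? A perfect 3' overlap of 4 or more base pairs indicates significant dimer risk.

Last 7 bases (5'→3') — forward …AAGAGGG, reverse …GCCATAG.
Reverse complement of the reverse primer's last 7 bases: CTATGGC; its first k bases are the reverse complement of the reverse primer's last k bases, so a perfect k-base overlap needs the forward primer's last k bases to equal them.
Comparing (forward last k vs required): k=1: G vs C ✗; k=2: GG vs CT ✗; k=3: GGG vs CTA ✗; k=4: AGGG vs CTAT ✗; k=5: GAGGG vs CTATG ✗; k=6: AGAGGG vs CTATGG ✗; k=7: AAGAGGG vs CTATGGC ✗.
No overlap length from 1 to 7 is perfect, so the longest perfect 3' overlap is 0.

Longest perfect overlap: 0 complementary base pairs; below the dimer-risk threshold (threshold 4).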